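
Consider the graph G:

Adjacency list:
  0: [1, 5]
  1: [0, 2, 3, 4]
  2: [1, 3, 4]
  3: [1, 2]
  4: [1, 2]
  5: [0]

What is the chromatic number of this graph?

The graph has a maximum clique of size 3 (lower bound on chromatic number).
A valid 3-coloring: {0: 1, 1: 0, 2: 1, 3: 2, 4: 2, 5: 0}.
Chromatic number = 3.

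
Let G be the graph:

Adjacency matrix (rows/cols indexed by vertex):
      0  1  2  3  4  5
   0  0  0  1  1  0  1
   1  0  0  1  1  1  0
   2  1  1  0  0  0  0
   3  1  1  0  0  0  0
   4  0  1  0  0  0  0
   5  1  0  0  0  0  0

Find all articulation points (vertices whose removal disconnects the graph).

An articulation point is a vertex whose removal disconnects the graph.
Articulation points: [0, 1]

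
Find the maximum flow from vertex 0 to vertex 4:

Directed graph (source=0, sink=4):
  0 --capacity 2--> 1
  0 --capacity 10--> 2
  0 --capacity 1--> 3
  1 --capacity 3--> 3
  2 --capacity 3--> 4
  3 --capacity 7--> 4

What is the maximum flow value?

Computing max flow:
  Flow on (0->1): 2/2
  Flow on (0->2): 3/10
  Flow on (0->3): 1/1
  Flow on (1->3): 2/3
  Flow on (2->4): 3/3
  Flow on (3->4): 3/7
Maximum flow = 6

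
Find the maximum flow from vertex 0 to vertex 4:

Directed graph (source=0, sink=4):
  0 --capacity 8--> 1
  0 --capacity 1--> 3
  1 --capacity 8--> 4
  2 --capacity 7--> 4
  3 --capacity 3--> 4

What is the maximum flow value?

Computing max flow:
  Flow on (0->1): 8/8
  Flow on (0->3): 1/1
  Flow on (1->4): 8/8
  Flow on (3->4): 1/3
Maximum flow = 9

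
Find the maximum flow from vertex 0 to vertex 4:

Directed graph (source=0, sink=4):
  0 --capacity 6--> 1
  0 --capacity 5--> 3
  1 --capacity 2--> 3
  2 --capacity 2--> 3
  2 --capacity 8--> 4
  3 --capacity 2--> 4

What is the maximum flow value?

Computing max flow:
  Flow on (0->1): 2/6
  Flow on (1->3): 2/2
  Flow on (3->4): 2/2
Maximum flow = 2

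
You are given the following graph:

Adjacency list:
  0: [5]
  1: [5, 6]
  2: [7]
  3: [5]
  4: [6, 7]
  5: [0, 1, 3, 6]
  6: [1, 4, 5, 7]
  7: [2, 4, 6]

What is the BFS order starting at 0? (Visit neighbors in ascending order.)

BFS from vertex 0 (neighbors processed in ascending order):
Visit order: 0, 5, 1, 3, 6, 4, 7, 2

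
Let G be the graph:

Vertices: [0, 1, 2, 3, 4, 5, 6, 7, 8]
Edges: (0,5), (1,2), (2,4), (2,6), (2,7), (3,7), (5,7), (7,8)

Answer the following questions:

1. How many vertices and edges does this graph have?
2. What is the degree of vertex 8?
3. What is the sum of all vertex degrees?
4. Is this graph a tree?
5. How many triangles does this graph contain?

Count: 9 vertices, 8 edges.
Vertex 8 has neighbors [7], degree = 1.
Handshaking lemma: 2 * 8 = 16.
A graph is a tree iff it is connected and has exactly n-1 edges. This graph is connected (all 9 vertices in one component) and has 9-1 = 8 edges. It is a tree.
Number of triangles = 0.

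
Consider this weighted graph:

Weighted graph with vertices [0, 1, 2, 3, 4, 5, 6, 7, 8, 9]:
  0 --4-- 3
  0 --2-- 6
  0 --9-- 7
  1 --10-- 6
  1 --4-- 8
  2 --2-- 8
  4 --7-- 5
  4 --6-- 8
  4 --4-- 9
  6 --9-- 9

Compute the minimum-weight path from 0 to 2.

Using Dijkstra's algorithm from vertex 0:
Shortest path: 0 -> 6 -> 1 -> 8 -> 2
Total weight: 2 + 10 + 4 + 2 = 18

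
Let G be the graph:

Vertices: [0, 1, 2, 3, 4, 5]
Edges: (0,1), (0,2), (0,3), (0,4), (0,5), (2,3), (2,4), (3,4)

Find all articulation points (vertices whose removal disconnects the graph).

An articulation point is a vertex whose removal disconnects the graph.
Articulation points: [0]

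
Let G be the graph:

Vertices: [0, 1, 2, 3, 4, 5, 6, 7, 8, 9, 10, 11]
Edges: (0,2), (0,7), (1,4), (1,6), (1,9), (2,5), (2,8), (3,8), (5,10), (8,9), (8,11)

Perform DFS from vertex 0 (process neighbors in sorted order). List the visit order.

DFS from vertex 0 (neighbors processed in ascending order):
Visit order: 0, 2, 5, 10, 8, 3, 9, 1, 4, 6, 11, 7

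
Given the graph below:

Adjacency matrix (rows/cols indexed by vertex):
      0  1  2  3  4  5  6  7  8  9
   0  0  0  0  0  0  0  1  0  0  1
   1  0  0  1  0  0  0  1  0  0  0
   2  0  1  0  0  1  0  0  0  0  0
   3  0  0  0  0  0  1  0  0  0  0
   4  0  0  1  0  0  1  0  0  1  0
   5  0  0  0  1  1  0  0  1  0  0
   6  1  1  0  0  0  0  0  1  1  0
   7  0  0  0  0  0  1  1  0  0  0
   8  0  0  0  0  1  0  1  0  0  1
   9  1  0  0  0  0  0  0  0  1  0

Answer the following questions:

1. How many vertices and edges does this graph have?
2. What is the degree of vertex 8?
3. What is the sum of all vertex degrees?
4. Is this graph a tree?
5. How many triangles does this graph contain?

Count: 10 vertices, 12 edges.
Vertex 8 has neighbors [4, 6, 9], degree = 3.
Handshaking lemma: 2 * 12 = 24.
A tree on 10 vertices has 9 edges. This graph has 12 edges (3 extra). Not a tree.
Number of triangles = 0.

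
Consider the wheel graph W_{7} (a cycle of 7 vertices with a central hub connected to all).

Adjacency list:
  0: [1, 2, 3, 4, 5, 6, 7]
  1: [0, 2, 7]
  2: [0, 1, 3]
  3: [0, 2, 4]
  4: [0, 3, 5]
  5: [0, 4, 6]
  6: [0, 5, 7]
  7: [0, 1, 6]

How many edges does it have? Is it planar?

Wheel graph W_{7}: 7 cycle edges + 7 spoke edges = 14 edges.
Total vertices: 8.
The graph is planar.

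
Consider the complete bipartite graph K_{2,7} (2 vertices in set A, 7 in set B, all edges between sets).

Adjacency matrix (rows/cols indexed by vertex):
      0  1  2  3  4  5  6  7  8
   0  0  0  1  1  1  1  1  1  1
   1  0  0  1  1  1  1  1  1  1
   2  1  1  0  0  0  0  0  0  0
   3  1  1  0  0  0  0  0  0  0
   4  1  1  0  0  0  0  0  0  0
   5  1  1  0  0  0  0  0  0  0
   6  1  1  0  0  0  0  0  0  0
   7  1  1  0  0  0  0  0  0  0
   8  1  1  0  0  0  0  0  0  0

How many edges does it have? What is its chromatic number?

K_{2,7} has 2 * 7 = 14 edges.
Bipartite graphs have chromatic number 2 (color each partition differently).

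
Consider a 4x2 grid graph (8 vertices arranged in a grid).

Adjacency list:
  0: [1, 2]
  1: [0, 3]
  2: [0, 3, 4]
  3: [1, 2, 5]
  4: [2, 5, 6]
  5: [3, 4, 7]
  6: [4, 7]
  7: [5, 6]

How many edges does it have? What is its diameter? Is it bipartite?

A 4x2 grid has 6 vertical edges and 4 horizontal edges.
Total edges = 6 + 4 = 10.
Diameter = (4-1) + (2-1) = 4 (corner to opposite corner).
Grid graphs are bipartite (checkerboard coloring).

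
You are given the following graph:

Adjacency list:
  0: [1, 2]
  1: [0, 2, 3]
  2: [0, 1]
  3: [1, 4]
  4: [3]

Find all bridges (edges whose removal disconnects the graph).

A bridge is an edge whose removal increases the number of connected components.
Bridges found: (1,3), (3,4)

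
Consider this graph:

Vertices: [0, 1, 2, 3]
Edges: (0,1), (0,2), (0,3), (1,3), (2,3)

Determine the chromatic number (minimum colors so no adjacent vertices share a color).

The graph has a maximum clique of size 3 (lower bound on chromatic number).
A valid 3-coloring: {0: 0, 1: 2, 2: 2, 3: 1}.
Chromatic number = 3.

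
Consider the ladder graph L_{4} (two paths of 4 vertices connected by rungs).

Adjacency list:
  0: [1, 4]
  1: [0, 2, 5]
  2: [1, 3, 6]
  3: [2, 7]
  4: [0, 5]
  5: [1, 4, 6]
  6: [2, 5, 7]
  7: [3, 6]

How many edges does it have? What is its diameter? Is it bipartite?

Ladder graph L_{4}: 4 rungs + 2 * (4-1) path edges = 4 + 6 = 10 edges.
Diameter = 4.
Ladder graphs are bipartite (alternating coloring along each path).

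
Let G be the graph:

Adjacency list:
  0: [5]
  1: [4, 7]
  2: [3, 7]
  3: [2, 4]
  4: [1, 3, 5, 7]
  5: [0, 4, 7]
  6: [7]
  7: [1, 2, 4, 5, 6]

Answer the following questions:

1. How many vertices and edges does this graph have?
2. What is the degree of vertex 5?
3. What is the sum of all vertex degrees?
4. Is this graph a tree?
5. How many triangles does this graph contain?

Count: 8 vertices, 10 edges.
Vertex 5 has neighbors [0, 4, 7], degree = 3.
Handshaking lemma: 2 * 10 = 20.
A tree on 8 vertices has 7 edges. This graph has 10 edges (3 extra). Not a tree.
Number of triangles = 2.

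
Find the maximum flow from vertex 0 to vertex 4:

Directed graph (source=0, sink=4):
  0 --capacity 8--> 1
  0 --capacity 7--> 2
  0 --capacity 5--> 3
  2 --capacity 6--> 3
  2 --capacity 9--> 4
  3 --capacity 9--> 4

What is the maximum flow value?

Computing max flow:
  Flow on (0->2): 7/7
  Flow on (0->3): 5/5
  Flow on (2->4): 7/9
  Flow on (3->4): 5/9
Maximum flow = 12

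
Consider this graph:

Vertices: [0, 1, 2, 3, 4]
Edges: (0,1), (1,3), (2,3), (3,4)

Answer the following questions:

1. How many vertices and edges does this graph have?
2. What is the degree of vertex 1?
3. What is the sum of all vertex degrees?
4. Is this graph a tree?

Count: 5 vertices, 4 edges.
Vertex 1 has neighbors [0, 3], degree = 2.
Handshaking lemma: 2 * 4 = 8.
A graph is a tree iff it is connected and has exactly n-1 edges. This graph is connected (all 5 vertices in one component) and has 5-1 = 4 edges. It is a tree.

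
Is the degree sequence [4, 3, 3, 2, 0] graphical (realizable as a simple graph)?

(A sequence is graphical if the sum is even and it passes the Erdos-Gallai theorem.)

Sum of degrees = 12. Sum is even but fails Erdos-Gallai. The sequence is NOT graphical.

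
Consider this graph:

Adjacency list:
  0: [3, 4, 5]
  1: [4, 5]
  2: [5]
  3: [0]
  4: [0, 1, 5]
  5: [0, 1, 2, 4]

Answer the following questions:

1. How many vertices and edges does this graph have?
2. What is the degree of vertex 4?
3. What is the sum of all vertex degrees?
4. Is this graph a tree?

Count: 6 vertices, 7 edges.
Vertex 4 has neighbors [0, 1, 5], degree = 3.
Handshaking lemma: 2 * 7 = 14.
A tree on 6 vertices has 5 edges. This graph has 7 edges (2 extra). Not a tree.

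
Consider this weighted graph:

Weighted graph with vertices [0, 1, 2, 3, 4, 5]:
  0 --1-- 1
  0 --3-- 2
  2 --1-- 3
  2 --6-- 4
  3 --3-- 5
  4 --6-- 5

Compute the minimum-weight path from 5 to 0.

Using Dijkstra's algorithm from vertex 5:
Shortest path: 5 -> 3 -> 2 -> 0
Total weight: 3 + 1 + 3 = 7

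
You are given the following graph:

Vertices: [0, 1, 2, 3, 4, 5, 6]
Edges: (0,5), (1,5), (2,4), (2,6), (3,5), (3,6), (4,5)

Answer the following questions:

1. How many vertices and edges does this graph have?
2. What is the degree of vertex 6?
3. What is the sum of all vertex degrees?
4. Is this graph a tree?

Count: 7 vertices, 7 edges.
Vertex 6 has neighbors [2, 3], degree = 2.
Handshaking lemma: 2 * 7 = 14.
A tree on 7 vertices has 6 edges. This graph has 7 edges (1 extra). Not a tree.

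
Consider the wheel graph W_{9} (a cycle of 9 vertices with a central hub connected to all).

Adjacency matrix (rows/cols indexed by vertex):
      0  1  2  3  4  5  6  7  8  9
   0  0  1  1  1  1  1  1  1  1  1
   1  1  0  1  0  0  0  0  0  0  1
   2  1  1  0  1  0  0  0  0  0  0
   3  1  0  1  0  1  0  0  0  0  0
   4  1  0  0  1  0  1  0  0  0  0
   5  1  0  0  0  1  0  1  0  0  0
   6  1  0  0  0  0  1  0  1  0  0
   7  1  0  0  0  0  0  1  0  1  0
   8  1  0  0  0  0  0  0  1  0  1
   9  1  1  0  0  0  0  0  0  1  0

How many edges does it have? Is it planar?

Wheel graph W_{9}: 9 cycle edges + 9 spoke edges = 18 edges.
Total vertices: 10.
The graph is planar.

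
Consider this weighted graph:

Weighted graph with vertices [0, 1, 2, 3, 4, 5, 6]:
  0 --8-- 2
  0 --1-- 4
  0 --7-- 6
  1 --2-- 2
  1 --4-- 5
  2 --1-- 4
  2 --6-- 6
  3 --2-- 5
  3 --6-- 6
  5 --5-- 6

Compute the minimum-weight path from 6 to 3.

Using Dijkstra's algorithm from vertex 6:
Shortest path: 6 -> 3
Total weight: 6 = 6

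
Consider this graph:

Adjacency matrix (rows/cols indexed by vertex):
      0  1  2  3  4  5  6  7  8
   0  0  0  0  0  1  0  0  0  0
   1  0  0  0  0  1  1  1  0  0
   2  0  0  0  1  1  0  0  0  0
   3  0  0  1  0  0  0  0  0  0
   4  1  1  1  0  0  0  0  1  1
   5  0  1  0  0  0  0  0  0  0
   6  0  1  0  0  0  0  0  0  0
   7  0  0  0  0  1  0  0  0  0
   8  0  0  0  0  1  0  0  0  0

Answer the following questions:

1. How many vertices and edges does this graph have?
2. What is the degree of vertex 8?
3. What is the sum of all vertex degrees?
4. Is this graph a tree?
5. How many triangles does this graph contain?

Count: 9 vertices, 8 edges.
Vertex 8 has neighbors [4], degree = 1.
Handshaking lemma: 2 * 8 = 16.
A graph is a tree iff it is connected and has exactly n-1 edges. This graph is connected (all 9 vertices in one component) and has 9-1 = 8 edges. It is a tree.
Number of triangles = 0.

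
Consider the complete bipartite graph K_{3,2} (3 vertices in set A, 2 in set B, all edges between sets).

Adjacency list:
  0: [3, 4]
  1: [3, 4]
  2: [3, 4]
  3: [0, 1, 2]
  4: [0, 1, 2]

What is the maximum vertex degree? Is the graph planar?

Set-A vertices have degree 2; set-B vertices have degree 3. Maximum degree = max(3,2) = 3.
min(3,2) <= 2, so K_{3,2} avoids a K_{3,3} subdivision and is planar.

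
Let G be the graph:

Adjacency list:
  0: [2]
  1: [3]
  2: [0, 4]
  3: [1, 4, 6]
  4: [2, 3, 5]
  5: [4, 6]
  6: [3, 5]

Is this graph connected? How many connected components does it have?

Checking connectivity: the graph has 1 connected component(s).
All vertices are reachable from each other. The graph IS connected.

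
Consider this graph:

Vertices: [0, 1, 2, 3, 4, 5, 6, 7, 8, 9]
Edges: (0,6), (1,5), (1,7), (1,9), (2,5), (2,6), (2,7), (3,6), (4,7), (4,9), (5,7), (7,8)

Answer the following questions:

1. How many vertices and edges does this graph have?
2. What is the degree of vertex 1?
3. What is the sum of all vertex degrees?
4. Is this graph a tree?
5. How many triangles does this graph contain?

Count: 10 vertices, 12 edges.
Vertex 1 has neighbors [5, 7, 9], degree = 3.
Handshaking lemma: 2 * 12 = 24.
A tree on 10 vertices has 9 edges. This graph has 12 edges (3 extra). Not a tree.
Number of triangles = 2.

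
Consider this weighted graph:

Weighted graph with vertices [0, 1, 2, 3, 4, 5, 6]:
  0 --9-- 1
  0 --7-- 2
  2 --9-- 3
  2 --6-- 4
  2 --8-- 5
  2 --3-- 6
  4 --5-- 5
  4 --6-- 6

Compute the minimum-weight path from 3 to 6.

Using Dijkstra's algorithm from vertex 3:
Shortest path: 3 -> 2 -> 6
Total weight: 9 + 3 = 12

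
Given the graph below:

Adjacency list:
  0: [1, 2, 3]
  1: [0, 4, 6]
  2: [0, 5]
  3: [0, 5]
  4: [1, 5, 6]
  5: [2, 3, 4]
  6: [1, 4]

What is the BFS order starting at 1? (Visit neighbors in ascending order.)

BFS from vertex 1 (neighbors processed in ascending order):
Visit order: 1, 0, 4, 6, 2, 3, 5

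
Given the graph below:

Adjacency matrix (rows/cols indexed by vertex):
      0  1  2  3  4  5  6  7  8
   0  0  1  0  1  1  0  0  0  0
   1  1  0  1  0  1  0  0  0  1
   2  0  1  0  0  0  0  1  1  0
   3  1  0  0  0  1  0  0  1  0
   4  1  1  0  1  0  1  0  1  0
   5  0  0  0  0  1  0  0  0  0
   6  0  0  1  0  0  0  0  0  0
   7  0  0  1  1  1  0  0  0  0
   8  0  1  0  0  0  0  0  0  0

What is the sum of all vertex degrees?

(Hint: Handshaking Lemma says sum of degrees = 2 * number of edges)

Count edges: 12 edges.
By Handshaking Lemma: sum of degrees = 2 * 12 = 24.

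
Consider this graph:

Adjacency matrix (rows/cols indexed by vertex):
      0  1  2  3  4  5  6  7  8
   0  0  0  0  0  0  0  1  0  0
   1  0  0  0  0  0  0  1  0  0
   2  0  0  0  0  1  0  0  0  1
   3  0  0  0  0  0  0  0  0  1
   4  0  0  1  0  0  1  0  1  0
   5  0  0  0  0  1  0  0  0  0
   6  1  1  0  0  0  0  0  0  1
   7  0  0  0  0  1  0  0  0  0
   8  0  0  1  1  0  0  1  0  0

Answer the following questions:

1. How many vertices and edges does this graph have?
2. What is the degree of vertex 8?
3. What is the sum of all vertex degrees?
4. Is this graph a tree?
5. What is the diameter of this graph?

Count: 9 vertices, 8 edges.
Vertex 8 has neighbors [2, 3, 6], degree = 3.
Handshaking lemma: 2 * 8 = 16.
A graph is a tree iff it is connected and has exactly n-1 edges. This graph is connected (all 9 vertices in one component) and has 9-1 = 8 edges. It is a tree.
Diameter (longest shortest path) = 5.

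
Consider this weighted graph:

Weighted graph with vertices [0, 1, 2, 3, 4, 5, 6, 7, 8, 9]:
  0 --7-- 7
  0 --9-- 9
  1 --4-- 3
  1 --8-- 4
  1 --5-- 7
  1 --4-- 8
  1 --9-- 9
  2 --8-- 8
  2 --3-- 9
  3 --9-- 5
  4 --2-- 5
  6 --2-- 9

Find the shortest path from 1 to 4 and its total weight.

Using Dijkstra's algorithm from vertex 1:
Shortest path: 1 -> 4
Total weight: 8 = 8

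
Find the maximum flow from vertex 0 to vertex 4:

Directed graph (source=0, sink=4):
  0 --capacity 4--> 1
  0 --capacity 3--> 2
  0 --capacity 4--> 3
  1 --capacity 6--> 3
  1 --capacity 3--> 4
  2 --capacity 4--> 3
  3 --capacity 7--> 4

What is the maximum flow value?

Computing max flow:
  Flow on (0->1): 3/4
  Flow on (0->2): 3/3
  Flow on (0->3): 4/4
  Flow on (1->4): 3/3
  Flow on (2->3): 3/4
  Flow on (3->4): 7/7
Maximum flow = 10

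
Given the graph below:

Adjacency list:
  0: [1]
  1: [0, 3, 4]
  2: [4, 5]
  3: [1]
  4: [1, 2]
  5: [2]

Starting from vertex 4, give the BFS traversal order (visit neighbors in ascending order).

BFS from vertex 4 (neighbors processed in ascending order):
Visit order: 4, 1, 2, 0, 3, 5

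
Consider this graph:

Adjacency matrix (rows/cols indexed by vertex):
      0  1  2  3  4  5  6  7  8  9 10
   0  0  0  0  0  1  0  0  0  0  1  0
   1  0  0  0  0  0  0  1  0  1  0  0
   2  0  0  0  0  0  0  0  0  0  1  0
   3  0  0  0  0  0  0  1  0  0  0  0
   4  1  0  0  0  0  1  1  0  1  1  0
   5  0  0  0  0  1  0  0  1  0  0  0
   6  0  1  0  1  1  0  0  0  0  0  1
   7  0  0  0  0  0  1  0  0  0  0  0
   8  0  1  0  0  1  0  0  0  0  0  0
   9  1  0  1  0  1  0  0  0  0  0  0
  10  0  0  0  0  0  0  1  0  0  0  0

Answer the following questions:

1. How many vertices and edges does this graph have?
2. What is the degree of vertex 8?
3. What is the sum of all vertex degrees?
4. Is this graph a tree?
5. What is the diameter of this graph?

Count: 11 vertices, 12 edges.
Vertex 8 has neighbors [1, 4], degree = 2.
Handshaking lemma: 2 * 12 = 24.
A tree on 11 vertices has 10 edges. This graph has 12 edges (2 extra). Not a tree.
Diameter (longest shortest path) = 4.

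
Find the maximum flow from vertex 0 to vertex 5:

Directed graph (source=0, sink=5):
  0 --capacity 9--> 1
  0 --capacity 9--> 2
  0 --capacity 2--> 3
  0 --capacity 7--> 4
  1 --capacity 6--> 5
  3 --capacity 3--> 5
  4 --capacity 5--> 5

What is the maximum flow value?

Computing max flow:
  Flow on (0->1): 6/9
  Flow on (0->3): 2/2
  Flow on (0->4): 5/7
  Flow on (1->5): 6/6
  Flow on (3->5): 2/3
  Flow on (4->5): 5/5
Maximum flow = 13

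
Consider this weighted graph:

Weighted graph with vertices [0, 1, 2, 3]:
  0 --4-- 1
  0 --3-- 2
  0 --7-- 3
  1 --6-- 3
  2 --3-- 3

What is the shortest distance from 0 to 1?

Using Dijkstra's algorithm from vertex 0:
Shortest path: 0 -> 1
Total weight: 4 = 4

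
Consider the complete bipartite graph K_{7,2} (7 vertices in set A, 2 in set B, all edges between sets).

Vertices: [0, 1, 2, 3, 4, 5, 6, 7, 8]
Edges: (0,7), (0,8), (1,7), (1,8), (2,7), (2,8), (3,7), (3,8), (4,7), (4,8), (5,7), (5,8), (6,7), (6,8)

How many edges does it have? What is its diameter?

K_{7,2} has 7 * 2 = 14 edges.
Any vertex reaches any opposite-side vertex in 1 step; same-side vertices reach in 2 steps via any opposite-side vertex.
Diameter = 2.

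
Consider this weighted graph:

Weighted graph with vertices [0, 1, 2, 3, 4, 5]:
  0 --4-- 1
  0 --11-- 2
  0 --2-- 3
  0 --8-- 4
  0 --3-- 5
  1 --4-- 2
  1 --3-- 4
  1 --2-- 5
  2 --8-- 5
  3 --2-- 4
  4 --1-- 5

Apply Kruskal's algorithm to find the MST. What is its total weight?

Applying Kruskal's algorithm (sort edges by weight, add if no cycle):
  Add (4,5) w=1
  Add (0,3) w=2
  Add (1,5) w=2
  Add (3,4) w=2
  Skip (0,5) w=3 (creates cycle)
  Skip (1,4) w=3 (creates cycle)
  Skip (0,1) w=4 (creates cycle)
  Add (1,2) w=4
  Skip (0,4) w=8 (creates cycle)
  Skip (2,5) w=8 (creates cycle)
  Skip (0,2) w=11 (creates cycle)
MST weight = 11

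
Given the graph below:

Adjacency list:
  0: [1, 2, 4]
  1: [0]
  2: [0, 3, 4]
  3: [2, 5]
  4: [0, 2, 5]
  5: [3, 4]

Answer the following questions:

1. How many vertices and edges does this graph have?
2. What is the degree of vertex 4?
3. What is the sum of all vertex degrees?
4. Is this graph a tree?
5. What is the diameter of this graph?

Count: 6 vertices, 7 edges.
Vertex 4 has neighbors [0, 2, 5], degree = 3.
Handshaking lemma: 2 * 7 = 14.
A tree on 6 vertices has 5 edges. This graph has 7 edges (2 extra). Not a tree.
Diameter (longest shortest path) = 3.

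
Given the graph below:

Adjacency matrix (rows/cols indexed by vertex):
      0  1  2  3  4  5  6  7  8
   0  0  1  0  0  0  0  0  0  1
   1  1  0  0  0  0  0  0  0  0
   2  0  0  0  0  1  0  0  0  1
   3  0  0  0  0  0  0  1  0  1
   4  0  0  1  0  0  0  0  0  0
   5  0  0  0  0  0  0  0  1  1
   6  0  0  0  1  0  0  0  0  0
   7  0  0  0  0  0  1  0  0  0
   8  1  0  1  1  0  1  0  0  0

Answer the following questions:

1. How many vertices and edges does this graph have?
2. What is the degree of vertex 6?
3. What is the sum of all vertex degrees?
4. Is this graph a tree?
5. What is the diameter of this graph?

Count: 9 vertices, 8 edges.
Vertex 6 has neighbors [3], degree = 1.
Handshaking lemma: 2 * 8 = 16.
A graph is a tree iff it is connected and has exactly n-1 edges. This graph is connected (all 9 vertices in one component) and has 9-1 = 8 edges. It is a tree.
Diameter (longest shortest path) = 4.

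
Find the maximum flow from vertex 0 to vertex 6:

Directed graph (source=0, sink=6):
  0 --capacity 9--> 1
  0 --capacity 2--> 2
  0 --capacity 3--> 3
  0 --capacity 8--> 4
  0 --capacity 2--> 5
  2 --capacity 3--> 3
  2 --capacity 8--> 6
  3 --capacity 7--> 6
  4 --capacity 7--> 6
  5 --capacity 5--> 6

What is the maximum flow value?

Computing max flow:
  Flow on (0->2): 2/2
  Flow on (0->3): 3/3
  Flow on (0->4): 7/8
  Flow on (0->5): 2/2
  Flow on (2->6): 2/8
  Flow on (3->6): 3/7
  Flow on (4->6): 7/7
  Flow on (5->6): 2/5
Maximum flow = 14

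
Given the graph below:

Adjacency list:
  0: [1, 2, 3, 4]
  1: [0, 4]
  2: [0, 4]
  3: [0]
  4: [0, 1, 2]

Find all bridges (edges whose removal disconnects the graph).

A bridge is an edge whose removal increases the number of connected components.
Bridges found: (0,3)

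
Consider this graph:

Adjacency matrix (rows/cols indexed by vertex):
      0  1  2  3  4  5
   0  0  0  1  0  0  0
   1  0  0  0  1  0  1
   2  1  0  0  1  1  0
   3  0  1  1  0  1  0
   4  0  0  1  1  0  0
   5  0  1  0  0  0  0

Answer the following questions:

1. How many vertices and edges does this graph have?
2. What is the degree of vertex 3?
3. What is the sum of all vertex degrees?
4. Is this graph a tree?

Count: 6 vertices, 6 edges.
Vertex 3 has neighbors [1, 2, 4], degree = 3.
Handshaking lemma: 2 * 6 = 12.
A tree on 6 vertices has 5 edges. This graph has 6 edges (1 extra). Not a tree.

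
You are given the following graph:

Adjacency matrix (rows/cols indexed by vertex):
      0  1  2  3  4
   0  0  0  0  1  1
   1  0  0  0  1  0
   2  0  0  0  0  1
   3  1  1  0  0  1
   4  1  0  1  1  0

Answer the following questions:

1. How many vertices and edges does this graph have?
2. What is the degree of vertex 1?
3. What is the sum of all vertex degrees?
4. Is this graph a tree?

Count: 5 vertices, 5 edges.
Vertex 1 has neighbors [3], degree = 1.
Handshaking lemma: 2 * 5 = 10.
A tree on 5 vertices has 4 edges. This graph has 5 edges (1 extra). Not a tree.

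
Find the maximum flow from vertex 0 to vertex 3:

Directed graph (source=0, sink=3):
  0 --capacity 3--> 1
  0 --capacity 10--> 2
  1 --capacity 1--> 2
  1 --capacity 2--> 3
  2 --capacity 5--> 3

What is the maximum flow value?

Computing max flow:
  Flow on (0->1): 3/3
  Flow on (0->2): 4/10
  Flow on (1->2): 1/1
  Flow on (1->3): 2/2
  Flow on (2->3): 5/5
Maximum flow = 7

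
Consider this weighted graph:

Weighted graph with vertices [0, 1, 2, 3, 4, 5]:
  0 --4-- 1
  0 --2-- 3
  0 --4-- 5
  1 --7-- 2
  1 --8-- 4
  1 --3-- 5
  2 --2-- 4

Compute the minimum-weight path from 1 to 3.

Using Dijkstra's algorithm from vertex 1:
Shortest path: 1 -> 0 -> 3
Total weight: 4 + 2 = 6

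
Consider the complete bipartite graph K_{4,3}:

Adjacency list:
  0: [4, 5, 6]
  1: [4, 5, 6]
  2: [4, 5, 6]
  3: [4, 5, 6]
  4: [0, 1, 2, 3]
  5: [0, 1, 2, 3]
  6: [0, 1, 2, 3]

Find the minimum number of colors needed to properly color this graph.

K_{4,3} is bipartite: vertices split into two independent sets of size 4 and 3.
Color one set 0, the other 1. No adjacent vertices share a color.
Chromatic number = 2.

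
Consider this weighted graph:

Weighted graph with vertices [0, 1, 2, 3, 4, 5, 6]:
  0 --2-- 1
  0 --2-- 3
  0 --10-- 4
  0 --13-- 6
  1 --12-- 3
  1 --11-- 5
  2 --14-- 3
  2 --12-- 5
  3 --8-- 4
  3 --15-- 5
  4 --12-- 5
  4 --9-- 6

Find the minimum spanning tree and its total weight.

Applying Kruskal's algorithm (sort edges by weight, add if no cycle):
  Add (0,1) w=2
  Add (0,3) w=2
  Add (3,4) w=8
  Add (4,6) w=9
  Skip (0,4) w=10 (creates cycle)
  Add (1,5) w=11
  Skip (1,3) w=12 (creates cycle)
  Add (2,5) w=12
  Skip (4,5) w=12 (creates cycle)
  Skip (0,6) w=13 (creates cycle)
  Skip (2,3) w=14 (creates cycle)
  Skip (3,5) w=15 (creates cycle)
MST weight = 44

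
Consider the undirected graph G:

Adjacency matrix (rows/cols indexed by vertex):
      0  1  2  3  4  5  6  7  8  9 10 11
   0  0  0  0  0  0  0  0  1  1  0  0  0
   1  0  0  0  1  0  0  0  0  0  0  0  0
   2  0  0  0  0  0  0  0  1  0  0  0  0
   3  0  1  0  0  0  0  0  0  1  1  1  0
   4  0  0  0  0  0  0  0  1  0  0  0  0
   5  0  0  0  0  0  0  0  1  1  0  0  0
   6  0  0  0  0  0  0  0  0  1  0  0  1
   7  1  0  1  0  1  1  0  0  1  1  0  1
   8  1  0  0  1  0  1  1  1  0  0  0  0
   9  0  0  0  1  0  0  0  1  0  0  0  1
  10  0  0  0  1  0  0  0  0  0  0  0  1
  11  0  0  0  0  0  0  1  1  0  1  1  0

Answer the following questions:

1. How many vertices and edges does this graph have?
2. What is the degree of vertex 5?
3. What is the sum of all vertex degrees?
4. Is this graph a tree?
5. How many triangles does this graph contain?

Count: 12 vertices, 17 edges.
Vertex 5 has neighbors [7, 8], degree = 2.
Handshaking lemma: 2 * 17 = 34.
A tree on 12 vertices has 11 edges. This graph has 17 edges (6 extra). Not a tree.
Number of triangles = 3.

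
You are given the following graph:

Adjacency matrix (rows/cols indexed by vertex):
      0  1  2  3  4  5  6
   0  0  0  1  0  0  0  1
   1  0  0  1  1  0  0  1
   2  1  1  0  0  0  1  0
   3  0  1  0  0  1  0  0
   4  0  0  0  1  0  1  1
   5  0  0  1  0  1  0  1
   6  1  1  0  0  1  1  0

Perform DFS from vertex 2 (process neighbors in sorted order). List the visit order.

DFS from vertex 2 (neighbors processed in ascending order):
Visit order: 2, 0, 6, 1, 3, 4, 5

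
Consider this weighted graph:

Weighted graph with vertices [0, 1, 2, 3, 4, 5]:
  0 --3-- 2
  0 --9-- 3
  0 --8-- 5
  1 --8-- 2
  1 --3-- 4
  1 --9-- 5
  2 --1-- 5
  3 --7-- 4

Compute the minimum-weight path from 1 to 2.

Using Dijkstra's algorithm from vertex 1:
Shortest path: 1 -> 2
Total weight: 8 = 8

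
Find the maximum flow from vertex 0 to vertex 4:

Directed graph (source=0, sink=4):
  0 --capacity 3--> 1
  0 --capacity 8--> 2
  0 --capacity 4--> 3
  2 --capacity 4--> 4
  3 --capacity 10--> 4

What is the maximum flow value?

Computing max flow:
  Flow on (0->2): 4/8
  Flow on (0->3): 4/4
  Flow on (2->4): 4/4
  Flow on (3->4): 4/10
Maximum flow = 8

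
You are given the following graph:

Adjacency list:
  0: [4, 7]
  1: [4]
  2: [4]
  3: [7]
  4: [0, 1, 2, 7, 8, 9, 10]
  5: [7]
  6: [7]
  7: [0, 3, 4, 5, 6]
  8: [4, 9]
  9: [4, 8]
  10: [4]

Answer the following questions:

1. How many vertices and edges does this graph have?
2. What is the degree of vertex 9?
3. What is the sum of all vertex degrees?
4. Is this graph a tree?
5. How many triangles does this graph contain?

Count: 11 vertices, 12 edges.
Vertex 9 has neighbors [4, 8], degree = 2.
Handshaking lemma: 2 * 12 = 24.
A tree on 11 vertices has 10 edges. This graph has 12 edges (2 extra). Not a tree.
Number of triangles = 2.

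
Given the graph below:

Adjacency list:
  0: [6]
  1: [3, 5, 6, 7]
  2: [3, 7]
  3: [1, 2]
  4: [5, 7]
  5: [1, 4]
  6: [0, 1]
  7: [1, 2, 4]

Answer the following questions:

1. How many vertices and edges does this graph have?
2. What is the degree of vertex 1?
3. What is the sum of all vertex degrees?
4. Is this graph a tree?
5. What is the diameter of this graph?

Count: 8 vertices, 9 edges.
Vertex 1 has neighbors [3, 5, 6, 7], degree = 4.
Handshaking lemma: 2 * 9 = 18.
A tree on 8 vertices has 7 edges. This graph has 9 edges (2 extra). Not a tree.
Diameter (longest shortest path) = 4.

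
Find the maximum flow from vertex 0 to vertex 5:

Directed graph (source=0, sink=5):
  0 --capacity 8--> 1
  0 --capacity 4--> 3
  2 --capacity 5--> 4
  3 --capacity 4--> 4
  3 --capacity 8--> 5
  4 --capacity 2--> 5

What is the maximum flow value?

Computing max flow:
  Flow on (0->3): 4/4
  Flow on (3->5): 4/8
Maximum flow = 4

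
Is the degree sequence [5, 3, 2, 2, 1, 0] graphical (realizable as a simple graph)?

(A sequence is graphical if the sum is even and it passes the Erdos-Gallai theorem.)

Sum of degrees = 13. Sum is odd, so the sequence is NOT graphical.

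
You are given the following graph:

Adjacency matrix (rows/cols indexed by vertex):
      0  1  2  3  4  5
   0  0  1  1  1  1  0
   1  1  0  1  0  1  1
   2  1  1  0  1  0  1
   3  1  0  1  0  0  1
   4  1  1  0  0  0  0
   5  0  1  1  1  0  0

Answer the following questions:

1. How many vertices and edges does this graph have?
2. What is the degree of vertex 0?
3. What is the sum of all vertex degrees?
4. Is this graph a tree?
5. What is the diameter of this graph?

Count: 6 vertices, 10 edges.
Vertex 0 has neighbors [1, 2, 3, 4], degree = 4.
Handshaking lemma: 2 * 10 = 20.
A tree on 6 vertices has 5 edges. This graph has 10 edges (5 extra). Not a tree.
Diameter (longest shortest path) = 2.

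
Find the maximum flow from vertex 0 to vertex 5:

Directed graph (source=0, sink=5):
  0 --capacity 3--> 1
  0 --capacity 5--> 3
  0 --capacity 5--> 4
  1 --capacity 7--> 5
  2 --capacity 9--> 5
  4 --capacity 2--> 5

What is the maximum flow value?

Computing max flow:
  Flow on (0->1): 3/3
  Flow on (0->4): 2/5
  Flow on (1->5): 3/7
  Flow on (4->5): 2/2
Maximum flow = 5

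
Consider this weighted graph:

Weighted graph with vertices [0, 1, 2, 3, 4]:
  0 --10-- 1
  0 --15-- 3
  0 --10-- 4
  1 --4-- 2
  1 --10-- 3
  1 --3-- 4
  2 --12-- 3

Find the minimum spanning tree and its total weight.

Applying Kruskal's algorithm (sort edges by weight, add if no cycle):
  Add (1,4) w=3
  Add (1,2) w=4
  Add (0,1) w=10
  Skip (0,4) w=10 (creates cycle)
  Add (1,3) w=10
  Skip (2,3) w=12 (creates cycle)
  Skip (0,3) w=15 (creates cycle)
MST weight = 27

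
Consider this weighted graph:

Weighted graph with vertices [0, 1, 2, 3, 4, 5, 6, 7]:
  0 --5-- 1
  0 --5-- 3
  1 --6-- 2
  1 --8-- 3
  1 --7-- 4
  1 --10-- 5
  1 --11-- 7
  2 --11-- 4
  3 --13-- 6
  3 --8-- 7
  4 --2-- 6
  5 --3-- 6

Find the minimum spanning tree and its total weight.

Applying Kruskal's algorithm (sort edges by weight, add if no cycle):
  Add (4,6) w=2
  Add (5,6) w=3
  Add (0,1) w=5
  Add (0,3) w=5
  Add (1,2) w=6
  Add (1,4) w=7
  Skip (1,3) w=8 (creates cycle)
  Add (3,7) w=8
  Skip (1,5) w=10 (creates cycle)
  Skip (1,7) w=11 (creates cycle)
  Skip (2,4) w=11 (creates cycle)
  Skip (3,6) w=13 (creates cycle)
MST weight = 36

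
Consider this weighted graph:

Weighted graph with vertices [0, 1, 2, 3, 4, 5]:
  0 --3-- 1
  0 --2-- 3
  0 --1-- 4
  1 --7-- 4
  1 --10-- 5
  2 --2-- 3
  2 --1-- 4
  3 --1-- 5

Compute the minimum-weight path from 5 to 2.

Using Dijkstra's algorithm from vertex 5:
Shortest path: 5 -> 3 -> 2
Total weight: 1 + 2 = 3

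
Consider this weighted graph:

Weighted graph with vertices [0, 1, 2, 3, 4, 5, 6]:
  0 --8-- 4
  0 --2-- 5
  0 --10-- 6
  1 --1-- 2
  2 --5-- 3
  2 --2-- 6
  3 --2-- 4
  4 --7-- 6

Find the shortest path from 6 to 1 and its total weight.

Using Dijkstra's algorithm from vertex 6:
Shortest path: 6 -> 2 -> 1
Total weight: 2 + 1 = 3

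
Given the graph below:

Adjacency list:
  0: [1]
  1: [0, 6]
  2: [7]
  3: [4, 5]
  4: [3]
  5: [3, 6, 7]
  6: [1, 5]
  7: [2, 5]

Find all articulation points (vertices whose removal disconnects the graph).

An articulation point is a vertex whose removal disconnects the graph.
Articulation points: [1, 3, 5, 6, 7]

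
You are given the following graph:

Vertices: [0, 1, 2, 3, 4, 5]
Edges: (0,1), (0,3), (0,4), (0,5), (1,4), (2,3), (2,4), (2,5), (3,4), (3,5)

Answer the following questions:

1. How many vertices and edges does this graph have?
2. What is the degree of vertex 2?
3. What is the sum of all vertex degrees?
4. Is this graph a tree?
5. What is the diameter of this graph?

Count: 6 vertices, 10 edges.
Vertex 2 has neighbors [3, 4, 5], degree = 3.
Handshaking lemma: 2 * 10 = 20.
A tree on 6 vertices has 5 edges. This graph has 10 edges (5 extra). Not a tree.
Diameter (longest shortest path) = 2.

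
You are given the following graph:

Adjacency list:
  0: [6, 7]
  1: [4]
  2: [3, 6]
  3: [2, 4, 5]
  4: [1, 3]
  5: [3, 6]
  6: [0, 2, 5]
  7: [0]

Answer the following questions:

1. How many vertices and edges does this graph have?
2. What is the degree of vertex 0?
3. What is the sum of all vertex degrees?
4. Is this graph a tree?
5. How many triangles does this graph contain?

Count: 8 vertices, 8 edges.
Vertex 0 has neighbors [6, 7], degree = 2.
Handshaking lemma: 2 * 8 = 16.
A tree on 8 vertices has 7 edges. This graph has 8 edges (1 extra). Not a tree.
Number of triangles = 0.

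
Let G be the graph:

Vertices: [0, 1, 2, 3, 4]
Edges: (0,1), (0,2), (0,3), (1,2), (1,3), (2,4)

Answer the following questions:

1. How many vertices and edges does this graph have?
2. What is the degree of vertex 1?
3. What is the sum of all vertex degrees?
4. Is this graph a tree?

Count: 5 vertices, 6 edges.
Vertex 1 has neighbors [0, 2, 3], degree = 3.
Handshaking lemma: 2 * 6 = 12.
A tree on 5 vertices has 4 edges. This graph has 6 edges (2 extra). Not a tree.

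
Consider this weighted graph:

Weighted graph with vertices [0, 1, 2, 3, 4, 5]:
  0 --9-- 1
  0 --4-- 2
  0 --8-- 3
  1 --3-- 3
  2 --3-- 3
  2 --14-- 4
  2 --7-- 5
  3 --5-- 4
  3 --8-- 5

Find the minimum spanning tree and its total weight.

Applying Kruskal's algorithm (sort edges by weight, add if no cycle):
  Add (1,3) w=3
  Add (2,3) w=3
  Add (0,2) w=4
  Add (3,4) w=5
  Add (2,5) w=7
  Skip (0,3) w=8 (creates cycle)
  Skip (3,5) w=8 (creates cycle)
  Skip (0,1) w=9 (creates cycle)
  Skip (2,4) w=14 (creates cycle)
MST weight = 22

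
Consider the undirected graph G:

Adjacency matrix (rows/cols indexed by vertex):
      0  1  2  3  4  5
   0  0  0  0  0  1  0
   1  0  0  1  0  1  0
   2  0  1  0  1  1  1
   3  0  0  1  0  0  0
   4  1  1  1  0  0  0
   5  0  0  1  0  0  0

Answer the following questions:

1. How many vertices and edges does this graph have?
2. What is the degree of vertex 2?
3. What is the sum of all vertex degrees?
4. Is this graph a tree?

Count: 6 vertices, 6 edges.
Vertex 2 has neighbors [1, 3, 4, 5], degree = 4.
Handshaking lemma: 2 * 6 = 12.
A tree on 6 vertices has 5 edges. This graph has 6 edges (1 extra). Not a tree.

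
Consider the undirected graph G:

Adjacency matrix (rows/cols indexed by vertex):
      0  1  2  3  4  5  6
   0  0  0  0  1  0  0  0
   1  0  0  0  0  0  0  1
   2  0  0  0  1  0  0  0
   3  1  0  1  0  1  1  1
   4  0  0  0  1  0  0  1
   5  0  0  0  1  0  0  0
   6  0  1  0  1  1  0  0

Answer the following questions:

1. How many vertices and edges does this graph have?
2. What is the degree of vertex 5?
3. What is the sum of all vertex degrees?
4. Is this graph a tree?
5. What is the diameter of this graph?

Count: 7 vertices, 7 edges.
Vertex 5 has neighbors [3], degree = 1.
Handshaking lemma: 2 * 7 = 14.
A tree on 7 vertices has 6 edges. This graph has 7 edges (1 extra). Not a tree.
Diameter (longest shortest path) = 3.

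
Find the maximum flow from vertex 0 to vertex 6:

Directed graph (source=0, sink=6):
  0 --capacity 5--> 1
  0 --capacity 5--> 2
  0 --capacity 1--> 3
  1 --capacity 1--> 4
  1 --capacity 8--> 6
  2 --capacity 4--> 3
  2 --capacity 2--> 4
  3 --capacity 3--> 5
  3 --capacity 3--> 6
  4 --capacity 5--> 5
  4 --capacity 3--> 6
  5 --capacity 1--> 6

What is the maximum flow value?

Computing max flow:
  Flow on (0->1): 5/5
  Flow on (0->2): 5/5
  Flow on (0->3): 1/1
  Flow on (1->6): 5/8
  Flow on (2->3): 3/4
  Flow on (2->4): 2/2
  Flow on (3->5): 1/3
  Flow on (3->6): 3/3
  Flow on (4->6): 2/3
  Flow on (5->6): 1/1
Maximum flow = 11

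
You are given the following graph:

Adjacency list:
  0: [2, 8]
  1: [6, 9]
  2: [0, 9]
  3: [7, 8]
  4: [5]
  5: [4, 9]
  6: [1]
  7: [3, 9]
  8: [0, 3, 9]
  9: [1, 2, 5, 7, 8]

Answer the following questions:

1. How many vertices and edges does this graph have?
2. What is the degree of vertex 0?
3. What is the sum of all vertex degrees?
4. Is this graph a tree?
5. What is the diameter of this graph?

Count: 10 vertices, 11 edges.
Vertex 0 has neighbors [2, 8], degree = 2.
Handshaking lemma: 2 * 11 = 22.
A tree on 10 vertices has 9 edges. This graph has 11 edges (2 extra). Not a tree.
Diameter (longest shortest path) = 4.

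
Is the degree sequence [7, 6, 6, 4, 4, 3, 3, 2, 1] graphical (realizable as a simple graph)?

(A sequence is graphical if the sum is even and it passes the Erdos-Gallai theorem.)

Sum of degrees = 36. Sum is even and passes Erdos-Gallai. The sequence IS graphical.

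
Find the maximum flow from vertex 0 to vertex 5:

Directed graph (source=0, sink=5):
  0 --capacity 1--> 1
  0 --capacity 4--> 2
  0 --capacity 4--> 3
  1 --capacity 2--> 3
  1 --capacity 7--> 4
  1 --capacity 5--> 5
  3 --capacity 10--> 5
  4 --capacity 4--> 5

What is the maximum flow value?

Computing max flow:
  Flow on (0->1): 1/1
  Flow on (0->3): 4/4
  Flow on (1->5): 1/5
  Flow on (3->5): 4/10
Maximum flow = 5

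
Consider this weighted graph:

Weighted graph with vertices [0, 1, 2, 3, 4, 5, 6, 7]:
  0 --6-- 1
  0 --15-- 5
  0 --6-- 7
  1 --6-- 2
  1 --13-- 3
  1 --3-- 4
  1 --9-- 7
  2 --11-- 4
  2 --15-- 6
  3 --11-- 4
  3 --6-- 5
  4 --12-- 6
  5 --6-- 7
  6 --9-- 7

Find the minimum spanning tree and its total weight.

Applying Kruskal's algorithm (sort edges by weight, add if no cycle):
  Add (1,4) w=3
  Add (0,1) w=6
  Add (0,7) w=6
  Add (1,2) w=6
  Add (3,5) w=6
  Add (5,7) w=6
  Skip (1,7) w=9 (creates cycle)
  Add (6,7) w=9
  Skip (2,4) w=11 (creates cycle)
  Skip (3,4) w=11 (creates cycle)
  Skip (4,6) w=12 (creates cycle)
  Skip (1,3) w=13 (creates cycle)
  Skip (0,5) w=15 (creates cycle)
  Skip (2,6) w=15 (creates cycle)
MST weight = 42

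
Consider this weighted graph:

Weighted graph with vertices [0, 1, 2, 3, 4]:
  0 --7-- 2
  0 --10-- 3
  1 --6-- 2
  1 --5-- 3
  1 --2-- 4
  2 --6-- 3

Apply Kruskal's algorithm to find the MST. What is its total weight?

Applying Kruskal's algorithm (sort edges by weight, add if no cycle):
  Add (1,4) w=2
  Add (1,3) w=5
  Add (1,2) w=6
  Skip (2,3) w=6 (creates cycle)
  Add (0,2) w=7
  Skip (0,3) w=10 (creates cycle)
MST weight = 20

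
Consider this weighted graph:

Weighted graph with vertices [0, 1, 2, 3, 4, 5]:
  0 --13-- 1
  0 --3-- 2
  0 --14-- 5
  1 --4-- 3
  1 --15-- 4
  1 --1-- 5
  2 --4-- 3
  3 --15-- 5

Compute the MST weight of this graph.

Applying Kruskal's algorithm (sort edges by weight, add if no cycle):
  Add (1,5) w=1
  Add (0,2) w=3
  Add (1,3) w=4
  Add (2,3) w=4
  Skip (0,1) w=13 (creates cycle)
  Skip (0,5) w=14 (creates cycle)
  Add (1,4) w=15
  Skip (3,5) w=15 (creates cycle)
MST weight = 27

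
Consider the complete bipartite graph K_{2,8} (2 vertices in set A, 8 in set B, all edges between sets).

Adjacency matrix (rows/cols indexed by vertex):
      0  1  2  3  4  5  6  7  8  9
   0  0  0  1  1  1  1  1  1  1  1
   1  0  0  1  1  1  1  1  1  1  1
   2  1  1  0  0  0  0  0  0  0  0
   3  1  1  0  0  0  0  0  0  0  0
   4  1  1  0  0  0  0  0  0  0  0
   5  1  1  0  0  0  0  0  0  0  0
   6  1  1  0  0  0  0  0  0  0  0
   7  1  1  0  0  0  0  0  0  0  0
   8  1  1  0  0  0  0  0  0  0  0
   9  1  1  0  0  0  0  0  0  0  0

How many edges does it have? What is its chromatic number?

K_{2,8} has 2 * 8 = 16 edges.
Bipartite graphs have chromatic number 2 (color each partition differently).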